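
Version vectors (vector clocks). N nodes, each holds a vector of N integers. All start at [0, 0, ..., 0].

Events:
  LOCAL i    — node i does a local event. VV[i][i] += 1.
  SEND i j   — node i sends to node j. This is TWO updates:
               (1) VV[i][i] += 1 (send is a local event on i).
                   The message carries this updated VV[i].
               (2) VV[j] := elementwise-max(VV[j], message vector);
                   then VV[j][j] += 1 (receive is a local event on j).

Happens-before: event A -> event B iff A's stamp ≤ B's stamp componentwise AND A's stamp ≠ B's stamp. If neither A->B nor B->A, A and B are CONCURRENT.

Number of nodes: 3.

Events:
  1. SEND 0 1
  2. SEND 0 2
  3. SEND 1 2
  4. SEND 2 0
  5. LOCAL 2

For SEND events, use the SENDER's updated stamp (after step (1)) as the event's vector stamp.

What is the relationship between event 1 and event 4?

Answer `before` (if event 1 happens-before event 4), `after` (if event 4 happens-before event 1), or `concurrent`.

Answer: before

Derivation:
Initial: VV[0]=[0, 0, 0]
Initial: VV[1]=[0, 0, 0]
Initial: VV[2]=[0, 0, 0]
Event 1: SEND 0->1: VV[0][0]++ -> VV[0]=[1, 0, 0], msg_vec=[1, 0, 0]; VV[1]=max(VV[1],msg_vec) then VV[1][1]++ -> VV[1]=[1, 1, 0]
Event 2: SEND 0->2: VV[0][0]++ -> VV[0]=[2, 0, 0], msg_vec=[2, 0, 0]; VV[2]=max(VV[2],msg_vec) then VV[2][2]++ -> VV[2]=[2, 0, 1]
Event 3: SEND 1->2: VV[1][1]++ -> VV[1]=[1, 2, 0], msg_vec=[1, 2, 0]; VV[2]=max(VV[2],msg_vec) then VV[2][2]++ -> VV[2]=[2, 2, 2]
Event 4: SEND 2->0: VV[2][2]++ -> VV[2]=[2, 2, 3], msg_vec=[2, 2, 3]; VV[0]=max(VV[0],msg_vec) then VV[0][0]++ -> VV[0]=[3, 2, 3]
Event 5: LOCAL 2: VV[2][2]++ -> VV[2]=[2, 2, 4]
Event 1 stamp: [1, 0, 0]
Event 4 stamp: [2, 2, 3]
[1, 0, 0] <= [2, 2, 3]? True
[2, 2, 3] <= [1, 0, 0]? False
Relation: before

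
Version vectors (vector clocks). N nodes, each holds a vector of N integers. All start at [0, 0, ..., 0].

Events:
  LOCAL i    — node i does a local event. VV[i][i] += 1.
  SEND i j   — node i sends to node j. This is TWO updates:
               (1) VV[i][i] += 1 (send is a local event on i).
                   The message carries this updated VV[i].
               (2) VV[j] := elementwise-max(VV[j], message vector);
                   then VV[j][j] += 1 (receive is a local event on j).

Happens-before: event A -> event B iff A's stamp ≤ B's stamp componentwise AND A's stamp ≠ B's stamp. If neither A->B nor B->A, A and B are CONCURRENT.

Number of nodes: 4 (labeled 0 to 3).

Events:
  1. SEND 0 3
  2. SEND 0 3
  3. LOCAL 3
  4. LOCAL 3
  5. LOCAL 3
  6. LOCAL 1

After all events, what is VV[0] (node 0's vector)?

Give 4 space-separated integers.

Answer: 2 0 0 0

Derivation:
Initial: VV[0]=[0, 0, 0, 0]
Initial: VV[1]=[0, 0, 0, 0]
Initial: VV[2]=[0, 0, 0, 0]
Initial: VV[3]=[0, 0, 0, 0]
Event 1: SEND 0->3: VV[0][0]++ -> VV[0]=[1, 0, 0, 0], msg_vec=[1, 0, 0, 0]; VV[3]=max(VV[3],msg_vec) then VV[3][3]++ -> VV[3]=[1, 0, 0, 1]
Event 2: SEND 0->3: VV[0][0]++ -> VV[0]=[2, 0, 0, 0], msg_vec=[2, 0, 0, 0]; VV[3]=max(VV[3],msg_vec) then VV[3][3]++ -> VV[3]=[2, 0, 0, 2]
Event 3: LOCAL 3: VV[3][3]++ -> VV[3]=[2, 0, 0, 3]
Event 4: LOCAL 3: VV[3][3]++ -> VV[3]=[2, 0, 0, 4]
Event 5: LOCAL 3: VV[3][3]++ -> VV[3]=[2, 0, 0, 5]
Event 6: LOCAL 1: VV[1][1]++ -> VV[1]=[0, 1, 0, 0]
Final vectors: VV[0]=[2, 0, 0, 0]; VV[1]=[0, 1, 0, 0]; VV[2]=[0, 0, 0, 0]; VV[3]=[2, 0, 0, 5]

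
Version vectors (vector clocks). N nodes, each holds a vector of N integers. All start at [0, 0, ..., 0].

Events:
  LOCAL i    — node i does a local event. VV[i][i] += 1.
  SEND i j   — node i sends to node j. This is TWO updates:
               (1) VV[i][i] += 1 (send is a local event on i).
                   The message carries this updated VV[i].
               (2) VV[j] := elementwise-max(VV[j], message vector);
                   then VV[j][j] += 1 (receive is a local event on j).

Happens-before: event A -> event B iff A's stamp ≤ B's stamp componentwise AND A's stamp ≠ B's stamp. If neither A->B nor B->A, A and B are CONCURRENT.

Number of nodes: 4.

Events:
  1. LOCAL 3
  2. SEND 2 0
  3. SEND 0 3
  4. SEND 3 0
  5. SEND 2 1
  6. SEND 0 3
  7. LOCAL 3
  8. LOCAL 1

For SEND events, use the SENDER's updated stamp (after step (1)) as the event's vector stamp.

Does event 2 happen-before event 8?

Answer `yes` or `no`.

Initial: VV[0]=[0, 0, 0, 0]
Initial: VV[1]=[0, 0, 0, 0]
Initial: VV[2]=[0, 0, 0, 0]
Initial: VV[3]=[0, 0, 0, 0]
Event 1: LOCAL 3: VV[3][3]++ -> VV[3]=[0, 0, 0, 1]
Event 2: SEND 2->0: VV[2][2]++ -> VV[2]=[0, 0, 1, 0], msg_vec=[0, 0, 1, 0]; VV[0]=max(VV[0],msg_vec) then VV[0][0]++ -> VV[0]=[1, 0, 1, 0]
Event 3: SEND 0->3: VV[0][0]++ -> VV[0]=[2, 0, 1, 0], msg_vec=[2, 0, 1, 0]; VV[3]=max(VV[3],msg_vec) then VV[3][3]++ -> VV[3]=[2, 0, 1, 2]
Event 4: SEND 3->0: VV[3][3]++ -> VV[3]=[2, 0, 1, 3], msg_vec=[2, 0, 1, 3]; VV[0]=max(VV[0],msg_vec) then VV[0][0]++ -> VV[0]=[3, 0, 1, 3]
Event 5: SEND 2->1: VV[2][2]++ -> VV[2]=[0, 0, 2, 0], msg_vec=[0, 0, 2, 0]; VV[1]=max(VV[1],msg_vec) then VV[1][1]++ -> VV[1]=[0, 1, 2, 0]
Event 6: SEND 0->3: VV[0][0]++ -> VV[0]=[4, 0, 1, 3], msg_vec=[4, 0, 1, 3]; VV[3]=max(VV[3],msg_vec) then VV[3][3]++ -> VV[3]=[4, 0, 1, 4]
Event 7: LOCAL 3: VV[3][3]++ -> VV[3]=[4, 0, 1, 5]
Event 8: LOCAL 1: VV[1][1]++ -> VV[1]=[0, 2, 2, 0]
Event 2 stamp: [0, 0, 1, 0]
Event 8 stamp: [0, 2, 2, 0]
[0, 0, 1, 0] <= [0, 2, 2, 0]? True. Equal? False. Happens-before: True

Answer: yes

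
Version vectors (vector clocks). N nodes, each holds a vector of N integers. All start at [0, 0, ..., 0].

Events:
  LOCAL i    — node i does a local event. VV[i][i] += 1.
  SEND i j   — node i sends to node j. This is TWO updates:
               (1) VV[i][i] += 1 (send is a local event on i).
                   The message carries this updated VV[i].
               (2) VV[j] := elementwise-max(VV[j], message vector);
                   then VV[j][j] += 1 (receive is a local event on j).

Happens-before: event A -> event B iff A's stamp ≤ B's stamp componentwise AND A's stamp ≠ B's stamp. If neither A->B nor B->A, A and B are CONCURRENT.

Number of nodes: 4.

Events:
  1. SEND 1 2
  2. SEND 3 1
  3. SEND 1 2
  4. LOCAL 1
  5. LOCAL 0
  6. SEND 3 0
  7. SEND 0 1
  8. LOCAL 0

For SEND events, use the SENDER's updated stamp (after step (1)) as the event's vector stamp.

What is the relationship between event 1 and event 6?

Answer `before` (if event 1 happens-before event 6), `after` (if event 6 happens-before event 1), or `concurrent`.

Initial: VV[0]=[0, 0, 0, 0]
Initial: VV[1]=[0, 0, 0, 0]
Initial: VV[2]=[0, 0, 0, 0]
Initial: VV[3]=[0, 0, 0, 0]
Event 1: SEND 1->2: VV[1][1]++ -> VV[1]=[0, 1, 0, 0], msg_vec=[0, 1, 0, 0]; VV[2]=max(VV[2],msg_vec) then VV[2][2]++ -> VV[2]=[0, 1, 1, 0]
Event 2: SEND 3->1: VV[3][3]++ -> VV[3]=[0, 0, 0, 1], msg_vec=[0, 0, 0, 1]; VV[1]=max(VV[1],msg_vec) then VV[1][1]++ -> VV[1]=[0, 2, 0, 1]
Event 3: SEND 1->2: VV[1][1]++ -> VV[1]=[0, 3, 0, 1], msg_vec=[0, 3, 0, 1]; VV[2]=max(VV[2],msg_vec) then VV[2][2]++ -> VV[2]=[0, 3, 2, 1]
Event 4: LOCAL 1: VV[1][1]++ -> VV[1]=[0, 4, 0, 1]
Event 5: LOCAL 0: VV[0][0]++ -> VV[0]=[1, 0, 0, 0]
Event 6: SEND 3->0: VV[3][3]++ -> VV[3]=[0, 0, 0, 2], msg_vec=[0, 0, 0, 2]; VV[0]=max(VV[0],msg_vec) then VV[0][0]++ -> VV[0]=[2, 0, 0, 2]
Event 7: SEND 0->1: VV[0][0]++ -> VV[0]=[3, 0, 0, 2], msg_vec=[3, 0, 0, 2]; VV[1]=max(VV[1],msg_vec) then VV[1][1]++ -> VV[1]=[3, 5, 0, 2]
Event 8: LOCAL 0: VV[0][0]++ -> VV[0]=[4, 0, 0, 2]
Event 1 stamp: [0, 1, 0, 0]
Event 6 stamp: [0, 0, 0, 2]
[0, 1, 0, 0] <= [0, 0, 0, 2]? False
[0, 0, 0, 2] <= [0, 1, 0, 0]? False
Relation: concurrent

Answer: concurrent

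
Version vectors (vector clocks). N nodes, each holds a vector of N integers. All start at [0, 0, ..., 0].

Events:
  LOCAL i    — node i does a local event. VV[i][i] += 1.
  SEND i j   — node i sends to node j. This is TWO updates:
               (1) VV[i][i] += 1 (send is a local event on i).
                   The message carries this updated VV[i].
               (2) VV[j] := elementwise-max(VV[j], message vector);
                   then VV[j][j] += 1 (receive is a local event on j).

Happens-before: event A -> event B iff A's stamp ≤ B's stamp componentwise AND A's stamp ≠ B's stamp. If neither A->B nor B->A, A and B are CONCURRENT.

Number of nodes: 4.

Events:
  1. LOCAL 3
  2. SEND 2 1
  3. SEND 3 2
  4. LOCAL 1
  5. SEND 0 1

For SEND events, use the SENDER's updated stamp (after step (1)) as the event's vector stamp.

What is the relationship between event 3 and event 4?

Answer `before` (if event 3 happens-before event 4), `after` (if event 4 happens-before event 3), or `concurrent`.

Answer: concurrent

Derivation:
Initial: VV[0]=[0, 0, 0, 0]
Initial: VV[1]=[0, 0, 0, 0]
Initial: VV[2]=[0, 0, 0, 0]
Initial: VV[3]=[0, 0, 0, 0]
Event 1: LOCAL 3: VV[3][3]++ -> VV[3]=[0, 0, 0, 1]
Event 2: SEND 2->1: VV[2][2]++ -> VV[2]=[0, 0, 1, 0], msg_vec=[0, 0, 1, 0]; VV[1]=max(VV[1],msg_vec) then VV[1][1]++ -> VV[1]=[0, 1, 1, 0]
Event 3: SEND 3->2: VV[3][3]++ -> VV[3]=[0, 0, 0, 2], msg_vec=[0, 0, 0, 2]; VV[2]=max(VV[2],msg_vec) then VV[2][2]++ -> VV[2]=[0, 0, 2, 2]
Event 4: LOCAL 1: VV[1][1]++ -> VV[1]=[0, 2, 1, 0]
Event 5: SEND 0->1: VV[0][0]++ -> VV[0]=[1, 0, 0, 0], msg_vec=[1, 0, 0, 0]; VV[1]=max(VV[1],msg_vec) then VV[1][1]++ -> VV[1]=[1, 3, 1, 0]
Event 3 stamp: [0, 0, 0, 2]
Event 4 stamp: [0, 2, 1, 0]
[0, 0, 0, 2] <= [0, 2, 1, 0]? False
[0, 2, 1, 0] <= [0, 0, 0, 2]? False
Relation: concurrent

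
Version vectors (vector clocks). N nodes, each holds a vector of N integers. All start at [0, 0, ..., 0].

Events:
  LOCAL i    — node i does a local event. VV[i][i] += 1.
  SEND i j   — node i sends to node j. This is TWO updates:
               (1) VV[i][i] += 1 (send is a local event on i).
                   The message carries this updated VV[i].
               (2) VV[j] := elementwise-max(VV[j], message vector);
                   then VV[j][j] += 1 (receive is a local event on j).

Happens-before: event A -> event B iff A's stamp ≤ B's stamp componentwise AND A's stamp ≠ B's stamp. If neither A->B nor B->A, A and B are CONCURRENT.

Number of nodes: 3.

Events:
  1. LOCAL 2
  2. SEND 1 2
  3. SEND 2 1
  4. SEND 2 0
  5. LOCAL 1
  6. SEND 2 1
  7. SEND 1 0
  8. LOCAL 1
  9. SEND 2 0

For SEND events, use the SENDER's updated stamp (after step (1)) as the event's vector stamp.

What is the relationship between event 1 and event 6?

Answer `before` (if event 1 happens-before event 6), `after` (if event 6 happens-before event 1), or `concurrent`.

Initial: VV[0]=[0, 0, 0]
Initial: VV[1]=[0, 0, 0]
Initial: VV[2]=[0, 0, 0]
Event 1: LOCAL 2: VV[2][2]++ -> VV[2]=[0, 0, 1]
Event 2: SEND 1->2: VV[1][1]++ -> VV[1]=[0, 1, 0], msg_vec=[0, 1, 0]; VV[2]=max(VV[2],msg_vec) then VV[2][2]++ -> VV[2]=[0, 1, 2]
Event 3: SEND 2->1: VV[2][2]++ -> VV[2]=[0, 1, 3], msg_vec=[0, 1, 3]; VV[1]=max(VV[1],msg_vec) then VV[1][1]++ -> VV[1]=[0, 2, 3]
Event 4: SEND 2->0: VV[2][2]++ -> VV[2]=[0, 1, 4], msg_vec=[0, 1, 4]; VV[0]=max(VV[0],msg_vec) then VV[0][0]++ -> VV[0]=[1, 1, 4]
Event 5: LOCAL 1: VV[1][1]++ -> VV[1]=[0, 3, 3]
Event 6: SEND 2->1: VV[2][2]++ -> VV[2]=[0, 1, 5], msg_vec=[0, 1, 5]; VV[1]=max(VV[1],msg_vec) then VV[1][1]++ -> VV[1]=[0, 4, 5]
Event 7: SEND 1->0: VV[1][1]++ -> VV[1]=[0, 5, 5], msg_vec=[0, 5, 5]; VV[0]=max(VV[0],msg_vec) then VV[0][0]++ -> VV[0]=[2, 5, 5]
Event 8: LOCAL 1: VV[1][1]++ -> VV[1]=[0, 6, 5]
Event 9: SEND 2->0: VV[2][2]++ -> VV[2]=[0, 1, 6], msg_vec=[0, 1, 6]; VV[0]=max(VV[0],msg_vec) then VV[0][0]++ -> VV[0]=[3, 5, 6]
Event 1 stamp: [0, 0, 1]
Event 6 stamp: [0, 1, 5]
[0, 0, 1] <= [0, 1, 5]? True
[0, 1, 5] <= [0, 0, 1]? False
Relation: before

Answer: before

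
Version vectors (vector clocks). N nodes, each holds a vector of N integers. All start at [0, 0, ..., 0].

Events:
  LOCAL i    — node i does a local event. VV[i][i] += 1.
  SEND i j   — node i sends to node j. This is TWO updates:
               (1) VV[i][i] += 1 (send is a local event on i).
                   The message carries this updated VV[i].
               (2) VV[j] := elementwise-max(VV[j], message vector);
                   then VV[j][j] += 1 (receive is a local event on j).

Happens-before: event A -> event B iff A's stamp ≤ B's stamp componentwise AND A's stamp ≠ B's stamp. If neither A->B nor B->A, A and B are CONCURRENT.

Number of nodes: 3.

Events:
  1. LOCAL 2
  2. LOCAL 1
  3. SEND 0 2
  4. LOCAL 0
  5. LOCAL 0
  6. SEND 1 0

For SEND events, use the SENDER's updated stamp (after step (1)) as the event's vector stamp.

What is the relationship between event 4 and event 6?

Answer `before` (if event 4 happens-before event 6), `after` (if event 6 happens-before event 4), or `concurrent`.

Initial: VV[0]=[0, 0, 0]
Initial: VV[1]=[0, 0, 0]
Initial: VV[2]=[0, 0, 0]
Event 1: LOCAL 2: VV[2][2]++ -> VV[2]=[0, 0, 1]
Event 2: LOCAL 1: VV[1][1]++ -> VV[1]=[0, 1, 0]
Event 3: SEND 0->2: VV[0][0]++ -> VV[0]=[1, 0, 0], msg_vec=[1, 0, 0]; VV[2]=max(VV[2],msg_vec) then VV[2][2]++ -> VV[2]=[1, 0, 2]
Event 4: LOCAL 0: VV[0][0]++ -> VV[0]=[2, 0, 0]
Event 5: LOCAL 0: VV[0][0]++ -> VV[0]=[3, 0, 0]
Event 6: SEND 1->0: VV[1][1]++ -> VV[1]=[0, 2, 0], msg_vec=[0, 2, 0]; VV[0]=max(VV[0],msg_vec) then VV[0][0]++ -> VV[0]=[4, 2, 0]
Event 4 stamp: [2, 0, 0]
Event 6 stamp: [0, 2, 0]
[2, 0, 0] <= [0, 2, 0]? False
[0, 2, 0] <= [2, 0, 0]? False
Relation: concurrent

Answer: concurrent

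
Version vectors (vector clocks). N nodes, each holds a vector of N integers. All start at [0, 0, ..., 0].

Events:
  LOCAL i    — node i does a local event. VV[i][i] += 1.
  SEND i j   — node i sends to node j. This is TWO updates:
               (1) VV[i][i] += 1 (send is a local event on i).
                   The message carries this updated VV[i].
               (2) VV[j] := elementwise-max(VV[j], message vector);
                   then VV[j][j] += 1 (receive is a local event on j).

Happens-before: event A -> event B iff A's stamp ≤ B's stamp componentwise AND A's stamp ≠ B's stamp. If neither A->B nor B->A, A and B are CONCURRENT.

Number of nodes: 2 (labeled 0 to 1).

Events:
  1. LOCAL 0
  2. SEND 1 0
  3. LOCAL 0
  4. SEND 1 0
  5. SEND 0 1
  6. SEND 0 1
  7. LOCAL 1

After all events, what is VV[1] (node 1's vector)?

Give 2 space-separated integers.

Initial: VV[0]=[0, 0]
Initial: VV[1]=[0, 0]
Event 1: LOCAL 0: VV[0][0]++ -> VV[0]=[1, 0]
Event 2: SEND 1->0: VV[1][1]++ -> VV[1]=[0, 1], msg_vec=[0, 1]; VV[0]=max(VV[0],msg_vec) then VV[0][0]++ -> VV[0]=[2, 1]
Event 3: LOCAL 0: VV[0][0]++ -> VV[0]=[3, 1]
Event 4: SEND 1->0: VV[1][1]++ -> VV[1]=[0, 2], msg_vec=[0, 2]; VV[0]=max(VV[0],msg_vec) then VV[0][0]++ -> VV[0]=[4, 2]
Event 5: SEND 0->1: VV[0][0]++ -> VV[0]=[5, 2], msg_vec=[5, 2]; VV[1]=max(VV[1],msg_vec) then VV[1][1]++ -> VV[1]=[5, 3]
Event 6: SEND 0->1: VV[0][0]++ -> VV[0]=[6, 2], msg_vec=[6, 2]; VV[1]=max(VV[1],msg_vec) then VV[1][1]++ -> VV[1]=[6, 4]
Event 7: LOCAL 1: VV[1][1]++ -> VV[1]=[6, 5]
Final vectors: VV[0]=[6, 2]; VV[1]=[6, 5]

Answer: 6 5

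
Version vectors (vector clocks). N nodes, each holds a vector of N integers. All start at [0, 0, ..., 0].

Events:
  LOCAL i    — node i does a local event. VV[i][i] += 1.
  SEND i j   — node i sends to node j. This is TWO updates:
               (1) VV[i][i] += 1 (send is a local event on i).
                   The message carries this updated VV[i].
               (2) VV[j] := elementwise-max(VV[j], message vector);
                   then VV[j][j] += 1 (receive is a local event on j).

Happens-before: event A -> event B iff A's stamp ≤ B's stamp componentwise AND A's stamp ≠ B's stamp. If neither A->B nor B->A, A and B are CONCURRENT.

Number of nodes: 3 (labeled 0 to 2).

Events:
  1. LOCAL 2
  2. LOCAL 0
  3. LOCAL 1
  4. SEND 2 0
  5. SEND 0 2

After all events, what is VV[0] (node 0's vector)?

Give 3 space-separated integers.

Answer: 3 0 2

Derivation:
Initial: VV[0]=[0, 0, 0]
Initial: VV[1]=[0, 0, 0]
Initial: VV[2]=[0, 0, 0]
Event 1: LOCAL 2: VV[2][2]++ -> VV[2]=[0, 0, 1]
Event 2: LOCAL 0: VV[0][0]++ -> VV[0]=[1, 0, 0]
Event 3: LOCAL 1: VV[1][1]++ -> VV[1]=[0, 1, 0]
Event 4: SEND 2->0: VV[2][2]++ -> VV[2]=[0, 0, 2], msg_vec=[0, 0, 2]; VV[0]=max(VV[0],msg_vec) then VV[0][0]++ -> VV[0]=[2, 0, 2]
Event 5: SEND 0->2: VV[0][0]++ -> VV[0]=[3, 0, 2], msg_vec=[3, 0, 2]; VV[2]=max(VV[2],msg_vec) then VV[2][2]++ -> VV[2]=[3, 0, 3]
Final vectors: VV[0]=[3, 0, 2]; VV[1]=[0, 1, 0]; VV[2]=[3, 0, 3]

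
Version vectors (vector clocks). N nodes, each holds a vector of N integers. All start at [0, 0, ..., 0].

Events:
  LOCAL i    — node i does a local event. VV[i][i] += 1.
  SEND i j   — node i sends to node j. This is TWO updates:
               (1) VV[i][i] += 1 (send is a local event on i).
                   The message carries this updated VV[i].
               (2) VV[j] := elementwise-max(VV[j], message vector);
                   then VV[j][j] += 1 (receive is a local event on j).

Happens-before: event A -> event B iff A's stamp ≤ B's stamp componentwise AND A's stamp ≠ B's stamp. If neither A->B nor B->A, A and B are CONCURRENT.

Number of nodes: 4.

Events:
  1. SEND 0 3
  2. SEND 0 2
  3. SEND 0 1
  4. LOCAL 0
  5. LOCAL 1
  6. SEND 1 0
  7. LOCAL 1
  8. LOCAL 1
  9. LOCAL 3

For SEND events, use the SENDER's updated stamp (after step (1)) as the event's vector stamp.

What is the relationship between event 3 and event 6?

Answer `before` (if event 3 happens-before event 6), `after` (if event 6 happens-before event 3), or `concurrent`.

Initial: VV[0]=[0, 0, 0, 0]
Initial: VV[1]=[0, 0, 0, 0]
Initial: VV[2]=[0, 0, 0, 0]
Initial: VV[3]=[0, 0, 0, 0]
Event 1: SEND 0->3: VV[0][0]++ -> VV[0]=[1, 0, 0, 0], msg_vec=[1, 0, 0, 0]; VV[3]=max(VV[3],msg_vec) then VV[3][3]++ -> VV[3]=[1, 0, 0, 1]
Event 2: SEND 0->2: VV[0][0]++ -> VV[0]=[2, 0, 0, 0], msg_vec=[2, 0, 0, 0]; VV[2]=max(VV[2],msg_vec) then VV[2][2]++ -> VV[2]=[2, 0, 1, 0]
Event 3: SEND 0->1: VV[0][0]++ -> VV[0]=[3, 0, 0, 0], msg_vec=[3, 0, 0, 0]; VV[1]=max(VV[1],msg_vec) then VV[1][1]++ -> VV[1]=[3, 1, 0, 0]
Event 4: LOCAL 0: VV[0][0]++ -> VV[0]=[4, 0, 0, 0]
Event 5: LOCAL 1: VV[1][1]++ -> VV[1]=[3, 2, 0, 0]
Event 6: SEND 1->0: VV[1][1]++ -> VV[1]=[3, 3, 0, 0], msg_vec=[3, 3, 0, 0]; VV[0]=max(VV[0],msg_vec) then VV[0][0]++ -> VV[0]=[5, 3, 0, 0]
Event 7: LOCAL 1: VV[1][1]++ -> VV[1]=[3, 4, 0, 0]
Event 8: LOCAL 1: VV[1][1]++ -> VV[1]=[3, 5, 0, 0]
Event 9: LOCAL 3: VV[3][3]++ -> VV[3]=[1, 0, 0, 2]
Event 3 stamp: [3, 0, 0, 0]
Event 6 stamp: [3, 3, 0, 0]
[3, 0, 0, 0] <= [3, 3, 0, 0]? True
[3, 3, 0, 0] <= [3, 0, 0, 0]? False
Relation: before

Answer: before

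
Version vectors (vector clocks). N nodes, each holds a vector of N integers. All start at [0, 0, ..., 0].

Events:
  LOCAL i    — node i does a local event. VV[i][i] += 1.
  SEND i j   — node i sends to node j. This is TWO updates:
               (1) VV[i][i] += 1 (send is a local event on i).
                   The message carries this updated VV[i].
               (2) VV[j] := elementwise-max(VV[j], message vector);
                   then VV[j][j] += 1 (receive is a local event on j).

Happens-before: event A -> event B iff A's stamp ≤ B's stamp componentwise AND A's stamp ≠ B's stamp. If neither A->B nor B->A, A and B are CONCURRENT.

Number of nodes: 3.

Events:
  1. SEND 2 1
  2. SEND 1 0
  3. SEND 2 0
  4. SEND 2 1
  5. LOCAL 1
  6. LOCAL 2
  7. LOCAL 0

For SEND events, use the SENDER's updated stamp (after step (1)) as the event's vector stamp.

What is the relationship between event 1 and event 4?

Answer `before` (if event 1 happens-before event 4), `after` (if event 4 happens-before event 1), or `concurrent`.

Initial: VV[0]=[0, 0, 0]
Initial: VV[1]=[0, 0, 0]
Initial: VV[2]=[0, 0, 0]
Event 1: SEND 2->1: VV[2][2]++ -> VV[2]=[0, 0, 1], msg_vec=[0, 0, 1]; VV[1]=max(VV[1],msg_vec) then VV[1][1]++ -> VV[1]=[0, 1, 1]
Event 2: SEND 1->0: VV[1][1]++ -> VV[1]=[0, 2, 1], msg_vec=[0, 2, 1]; VV[0]=max(VV[0],msg_vec) then VV[0][0]++ -> VV[0]=[1, 2, 1]
Event 3: SEND 2->0: VV[2][2]++ -> VV[2]=[0, 0, 2], msg_vec=[0, 0, 2]; VV[0]=max(VV[0],msg_vec) then VV[0][0]++ -> VV[0]=[2, 2, 2]
Event 4: SEND 2->1: VV[2][2]++ -> VV[2]=[0, 0, 3], msg_vec=[0, 0, 3]; VV[1]=max(VV[1],msg_vec) then VV[1][1]++ -> VV[1]=[0, 3, 3]
Event 5: LOCAL 1: VV[1][1]++ -> VV[1]=[0, 4, 3]
Event 6: LOCAL 2: VV[2][2]++ -> VV[2]=[0, 0, 4]
Event 7: LOCAL 0: VV[0][0]++ -> VV[0]=[3, 2, 2]
Event 1 stamp: [0, 0, 1]
Event 4 stamp: [0, 0, 3]
[0, 0, 1] <= [0, 0, 3]? True
[0, 0, 3] <= [0, 0, 1]? False
Relation: before

Answer: before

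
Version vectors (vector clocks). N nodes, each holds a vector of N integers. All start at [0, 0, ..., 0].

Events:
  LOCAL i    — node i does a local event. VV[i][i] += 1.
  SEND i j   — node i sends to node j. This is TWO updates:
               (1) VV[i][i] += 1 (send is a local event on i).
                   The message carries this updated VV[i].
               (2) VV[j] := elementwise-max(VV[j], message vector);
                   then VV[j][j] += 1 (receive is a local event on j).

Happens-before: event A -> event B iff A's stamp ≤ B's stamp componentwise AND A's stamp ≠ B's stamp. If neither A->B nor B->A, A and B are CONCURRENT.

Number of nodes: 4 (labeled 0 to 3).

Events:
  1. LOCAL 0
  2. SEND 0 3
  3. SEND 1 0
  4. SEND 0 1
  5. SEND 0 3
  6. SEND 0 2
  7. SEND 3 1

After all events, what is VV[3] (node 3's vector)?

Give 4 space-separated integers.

Answer: 5 1 0 3

Derivation:
Initial: VV[0]=[0, 0, 0, 0]
Initial: VV[1]=[0, 0, 0, 0]
Initial: VV[2]=[0, 0, 0, 0]
Initial: VV[3]=[0, 0, 0, 0]
Event 1: LOCAL 0: VV[0][0]++ -> VV[0]=[1, 0, 0, 0]
Event 2: SEND 0->3: VV[0][0]++ -> VV[0]=[2, 0, 0, 0], msg_vec=[2, 0, 0, 0]; VV[3]=max(VV[3],msg_vec) then VV[3][3]++ -> VV[3]=[2, 0, 0, 1]
Event 3: SEND 1->0: VV[1][1]++ -> VV[1]=[0, 1, 0, 0], msg_vec=[0, 1, 0, 0]; VV[0]=max(VV[0],msg_vec) then VV[0][0]++ -> VV[0]=[3, 1, 0, 0]
Event 4: SEND 0->1: VV[0][0]++ -> VV[0]=[4, 1, 0, 0], msg_vec=[4, 1, 0, 0]; VV[1]=max(VV[1],msg_vec) then VV[1][1]++ -> VV[1]=[4, 2, 0, 0]
Event 5: SEND 0->3: VV[0][0]++ -> VV[0]=[5, 1, 0, 0], msg_vec=[5, 1, 0, 0]; VV[3]=max(VV[3],msg_vec) then VV[3][3]++ -> VV[3]=[5, 1, 0, 2]
Event 6: SEND 0->2: VV[0][0]++ -> VV[0]=[6, 1, 0, 0], msg_vec=[6, 1, 0, 0]; VV[2]=max(VV[2],msg_vec) then VV[2][2]++ -> VV[2]=[6, 1, 1, 0]
Event 7: SEND 3->1: VV[3][3]++ -> VV[3]=[5, 1, 0, 3], msg_vec=[5, 1, 0, 3]; VV[1]=max(VV[1],msg_vec) then VV[1][1]++ -> VV[1]=[5, 3, 0, 3]
Final vectors: VV[0]=[6, 1, 0, 0]; VV[1]=[5, 3, 0, 3]; VV[2]=[6, 1, 1, 0]; VV[3]=[5, 1, 0, 3]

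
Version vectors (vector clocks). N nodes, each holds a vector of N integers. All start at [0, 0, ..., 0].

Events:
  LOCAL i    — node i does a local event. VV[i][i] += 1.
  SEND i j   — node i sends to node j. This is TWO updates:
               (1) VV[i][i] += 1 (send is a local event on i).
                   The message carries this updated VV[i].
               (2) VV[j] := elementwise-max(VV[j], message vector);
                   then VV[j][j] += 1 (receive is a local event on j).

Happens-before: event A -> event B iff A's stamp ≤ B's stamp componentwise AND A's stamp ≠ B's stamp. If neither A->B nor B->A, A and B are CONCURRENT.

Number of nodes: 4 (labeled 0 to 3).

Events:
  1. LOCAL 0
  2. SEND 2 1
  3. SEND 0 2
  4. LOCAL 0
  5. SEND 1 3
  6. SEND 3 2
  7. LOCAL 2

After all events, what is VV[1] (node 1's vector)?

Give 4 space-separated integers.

Initial: VV[0]=[0, 0, 0, 0]
Initial: VV[1]=[0, 0, 0, 0]
Initial: VV[2]=[0, 0, 0, 0]
Initial: VV[3]=[0, 0, 0, 0]
Event 1: LOCAL 0: VV[0][0]++ -> VV[0]=[1, 0, 0, 0]
Event 2: SEND 2->1: VV[2][2]++ -> VV[2]=[0, 0, 1, 0], msg_vec=[0, 0, 1, 0]; VV[1]=max(VV[1],msg_vec) then VV[1][1]++ -> VV[1]=[0, 1, 1, 0]
Event 3: SEND 0->2: VV[0][0]++ -> VV[0]=[2, 0, 0, 0], msg_vec=[2, 0, 0, 0]; VV[2]=max(VV[2],msg_vec) then VV[2][2]++ -> VV[2]=[2, 0, 2, 0]
Event 4: LOCAL 0: VV[0][0]++ -> VV[0]=[3, 0, 0, 0]
Event 5: SEND 1->3: VV[1][1]++ -> VV[1]=[0, 2, 1, 0], msg_vec=[0, 2, 1, 0]; VV[3]=max(VV[3],msg_vec) then VV[3][3]++ -> VV[3]=[0, 2, 1, 1]
Event 6: SEND 3->2: VV[3][3]++ -> VV[3]=[0, 2, 1, 2], msg_vec=[0, 2, 1, 2]; VV[2]=max(VV[2],msg_vec) then VV[2][2]++ -> VV[2]=[2, 2, 3, 2]
Event 7: LOCAL 2: VV[2][2]++ -> VV[2]=[2, 2, 4, 2]
Final vectors: VV[0]=[3, 0, 0, 0]; VV[1]=[0, 2, 1, 0]; VV[2]=[2, 2, 4, 2]; VV[3]=[0, 2, 1, 2]

Answer: 0 2 1 0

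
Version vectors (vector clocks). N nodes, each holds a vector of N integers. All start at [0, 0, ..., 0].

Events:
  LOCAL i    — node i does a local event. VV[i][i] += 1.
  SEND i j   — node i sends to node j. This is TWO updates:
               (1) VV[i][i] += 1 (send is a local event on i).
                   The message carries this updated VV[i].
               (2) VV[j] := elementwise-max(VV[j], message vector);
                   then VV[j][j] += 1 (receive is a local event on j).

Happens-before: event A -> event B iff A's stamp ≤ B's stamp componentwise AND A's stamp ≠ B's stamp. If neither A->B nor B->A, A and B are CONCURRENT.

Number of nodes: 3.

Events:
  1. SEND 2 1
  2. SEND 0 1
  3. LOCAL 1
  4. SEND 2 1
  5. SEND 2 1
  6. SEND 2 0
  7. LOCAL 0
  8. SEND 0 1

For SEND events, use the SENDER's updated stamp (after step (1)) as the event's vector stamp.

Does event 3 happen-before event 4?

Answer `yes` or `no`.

Answer: no

Derivation:
Initial: VV[0]=[0, 0, 0]
Initial: VV[1]=[0, 0, 0]
Initial: VV[2]=[0, 0, 0]
Event 1: SEND 2->1: VV[2][2]++ -> VV[2]=[0, 0, 1], msg_vec=[0, 0, 1]; VV[1]=max(VV[1],msg_vec) then VV[1][1]++ -> VV[1]=[0, 1, 1]
Event 2: SEND 0->1: VV[0][0]++ -> VV[0]=[1, 0, 0], msg_vec=[1, 0, 0]; VV[1]=max(VV[1],msg_vec) then VV[1][1]++ -> VV[1]=[1, 2, 1]
Event 3: LOCAL 1: VV[1][1]++ -> VV[1]=[1, 3, 1]
Event 4: SEND 2->1: VV[2][2]++ -> VV[2]=[0, 0, 2], msg_vec=[0, 0, 2]; VV[1]=max(VV[1],msg_vec) then VV[1][1]++ -> VV[1]=[1, 4, 2]
Event 5: SEND 2->1: VV[2][2]++ -> VV[2]=[0, 0, 3], msg_vec=[0, 0, 3]; VV[1]=max(VV[1],msg_vec) then VV[1][1]++ -> VV[1]=[1, 5, 3]
Event 6: SEND 2->0: VV[2][2]++ -> VV[2]=[0, 0, 4], msg_vec=[0, 0, 4]; VV[0]=max(VV[0],msg_vec) then VV[0][0]++ -> VV[0]=[2, 0, 4]
Event 7: LOCAL 0: VV[0][0]++ -> VV[0]=[3, 0, 4]
Event 8: SEND 0->1: VV[0][0]++ -> VV[0]=[4, 0, 4], msg_vec=[4, 0, 4]; VV[1]=max(VV[1],msg_vec) then VV[1][1]++ -> VV[1]=[4, 6, 4]
Event 3 stamp: [1, 3, 1]
Event 4 stamp: [0, 0, 2]
[1, 3, 1] <= [0, 0, 2]? False. Equal? False. Happens-before: False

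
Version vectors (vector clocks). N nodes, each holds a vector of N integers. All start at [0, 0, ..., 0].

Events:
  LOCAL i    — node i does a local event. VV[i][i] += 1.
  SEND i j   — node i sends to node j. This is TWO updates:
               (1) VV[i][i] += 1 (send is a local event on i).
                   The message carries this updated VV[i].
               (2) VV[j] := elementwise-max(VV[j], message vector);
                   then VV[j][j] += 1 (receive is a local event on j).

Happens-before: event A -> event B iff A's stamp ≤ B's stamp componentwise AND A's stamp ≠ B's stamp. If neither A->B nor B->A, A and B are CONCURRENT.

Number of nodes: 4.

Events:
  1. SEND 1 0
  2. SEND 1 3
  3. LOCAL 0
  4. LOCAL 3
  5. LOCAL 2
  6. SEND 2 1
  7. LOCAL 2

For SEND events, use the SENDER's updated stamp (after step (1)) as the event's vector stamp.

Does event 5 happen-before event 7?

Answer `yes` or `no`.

Initial: VV[0]=[0, 0, 0, 0]
Initial: VV[1]=[0, 0, 0, 0]
Initial: VV[2]=[0, 0, 0, 0]
Initial: VV[3]=[0, 0, 0, 0]
Event 1: SEND 1->0: VV[1][1]++ -> VV[1]=[0, 1, 0, 0], msg_vec=[0, 1, 0, 0]; VV[0]=max(VV[0],msg_vec) then VV[0][0]++ -> VV[0]=[1, 1, 0, 0]
Event 2: SEND 1->3: VV[1][1]++ -> VV[1]=[0, 2, 0, 0], msg_vec=[0, 2, 0, 0]; VV[3]=max(VV[3],msg_vec) then VV[3][3]++ -> VV[3]=[0, 2, 0, 1]
Event 3: LOCAL 0: VV[0][0]++ -> VV[0]=[2, 1, 0, 0]
Event 4: LOCAL 3: VV[3][3]++ -> VV[3]=[0, 2, 0, 2]
Event 5: LOCAL 2: VV[2][2]++ -> VV[2]=[0, 0, 1, 0]
Event 6: SEND 2->1: VV[2][2]++ -> VV[2]=[0, 0, 2, 0], msg_vec=[0, 0, 2, 0]; VV[1]=max(VV[1],msg_vec) then VV[1][1]++ -> VV[1]=[0, 3, 2, 0]
Event 7: LOCAL 2: VV[2][2]++ -> VV[2]=[0, 0, 3, 0]
Event 5 stamp: [0, 0, 1, 0]
Event 7 stamp: [0, 0, 3, 0]
[0, 0, 1, 0] <= [0, 0, 3, 0]? True. Equal? False. Happens-before: True

Answer: yes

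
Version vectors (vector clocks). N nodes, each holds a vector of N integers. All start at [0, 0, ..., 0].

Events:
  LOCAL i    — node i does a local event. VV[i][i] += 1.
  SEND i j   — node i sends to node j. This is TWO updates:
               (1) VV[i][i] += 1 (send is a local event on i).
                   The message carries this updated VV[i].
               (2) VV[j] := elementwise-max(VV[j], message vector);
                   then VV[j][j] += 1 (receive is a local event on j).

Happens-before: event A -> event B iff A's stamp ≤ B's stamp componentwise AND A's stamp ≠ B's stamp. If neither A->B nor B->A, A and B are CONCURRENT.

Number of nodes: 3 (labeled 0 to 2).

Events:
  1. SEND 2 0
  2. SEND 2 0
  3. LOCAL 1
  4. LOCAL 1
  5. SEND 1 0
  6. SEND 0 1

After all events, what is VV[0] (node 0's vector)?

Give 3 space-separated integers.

Answer: 4 3 2

Derivation:
Initial: VV[0]=[0, 0, 0]
Initial: VV[1]=[0, 0, 0]
Initial: VV[2]=[0, 0, 0]
Event 1: SEND 2->0: VV[2][2]++ -> VV[2]=[0, 0, 1], msg_vec=[0, 0, 1]; VV[0]=max(VV[0],msg_vec) then VV[0][0]++ -> VV[0]=[1, 0, 1]
Event 2: SEND 2->0: VV[2][2]++ -> VV[2]=[0, 0, 2], msg_vec=[0, 0, 2]; VV[0]=max(VV[0],msg_vec) then VV[0][0]++ -> VV[0]=[2, 0, 2]
Event 3: LOCAL 1: VV[1][1]++ -> VV[1]=[0, 1, 0]
Event 4: LOCAL 1: VV[1][1]++ -> VV[1]=[0, 2, 0]
Event 5: SEND 1->0: VV[1][1]++ -> VV[1]=[0, 3, 0], msg_vec=[0, 3, 0]; VV[0]=max(VV[0],msg_vec) then VV[0][0]++ -> VV[0]=[3, 3, 2]
Event 6: SEND 0->1: VV[0][0]++ -> VV[0]=[4, 3, 2], msg_vec=[4, 3, 2]; VV[1]=max(VV[1],msg_vec) then VV[1][1]++ -> VV[1]=[4, 4, 2]
Final vectors: VV[0]=[4, 3, 2]; VV[1]=[4, 4, 2]; VV[2]=[0, 0, 2]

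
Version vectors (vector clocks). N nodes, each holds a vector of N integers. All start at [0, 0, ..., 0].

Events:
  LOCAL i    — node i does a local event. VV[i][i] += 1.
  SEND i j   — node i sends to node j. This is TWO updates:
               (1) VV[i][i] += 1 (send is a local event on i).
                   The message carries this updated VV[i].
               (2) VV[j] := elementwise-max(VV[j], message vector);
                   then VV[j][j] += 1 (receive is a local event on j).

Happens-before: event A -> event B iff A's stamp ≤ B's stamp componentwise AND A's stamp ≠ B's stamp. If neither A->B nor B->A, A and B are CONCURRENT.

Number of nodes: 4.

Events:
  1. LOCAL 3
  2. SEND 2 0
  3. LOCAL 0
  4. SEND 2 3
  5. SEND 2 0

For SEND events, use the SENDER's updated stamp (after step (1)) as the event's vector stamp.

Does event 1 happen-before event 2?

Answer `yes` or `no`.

Initial: VV[0]=[0, 0, 0, 0]
Initial: VV[1]=[0, 0, 0, 0]
Initial: VV[2]=[0, 0, 0, 0]
Initial: VV[3]=[0, 0, 0, 0]
Event 1: LOCAL 3: VV[3][3]++ -> VV[3]=[0, 0, 0, 1]
Event 2: SEND 2->0: VV[2][2]++ -> VV[2]=[0, 0, 1, 0], msg_vec=[0, 0, 1, 0]; VV[0]=max(VV[0],msg_vec) then VV[0][0]++ -> VV[0]=[1, 0, 1, 0]
Event 3: LOCAL 0: VV[0][0]++ -> VV[0]=[2, 0, 1, 0]
Event 4: SEND 2->3: VV[2][2]++ -> VV[2]=[0, 0, 2, 0], msg_vec=[0, 0, 2, 0]; VV[3]=max(VV[3],msg_vec) then VV[3][3]++ -> VV[3]=[0, 0, 2, 2]
Event 5: SEND 2->0: VV[2][2]++ -> VV[2]=[0, 0, 3, 0], msg_vec=[0, 0, 3, 0]; VV[0]=max(VV[0],msg_vec) then VV[0][0]++ -> VV[0]=[3, 0, 3, 0]
Event 1 stamp: [0, 0, 0, 1]
Event 2 stamp: [0, 0, 1, 0]
[0, 0, 0, 1] <= [0, 0, 1, 0]? False. Equal? False. Happens-before: False

Answer: no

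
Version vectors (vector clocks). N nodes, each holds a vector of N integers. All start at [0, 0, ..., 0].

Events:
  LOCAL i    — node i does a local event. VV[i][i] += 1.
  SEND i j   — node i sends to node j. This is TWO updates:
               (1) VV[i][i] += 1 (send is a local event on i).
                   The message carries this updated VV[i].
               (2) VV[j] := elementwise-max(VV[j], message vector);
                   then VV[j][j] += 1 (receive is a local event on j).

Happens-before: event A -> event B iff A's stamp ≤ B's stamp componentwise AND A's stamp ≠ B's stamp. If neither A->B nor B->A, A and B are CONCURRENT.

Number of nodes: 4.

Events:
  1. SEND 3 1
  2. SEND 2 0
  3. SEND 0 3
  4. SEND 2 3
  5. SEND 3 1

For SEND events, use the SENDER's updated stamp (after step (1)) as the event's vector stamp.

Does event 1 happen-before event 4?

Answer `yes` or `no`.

Initial: VV[0]=[0, 0, 0, 0]
Initial: VV[1]=[0, 0, 0, 0]
Initial: VV[2]=[0, 0, 0, 0]
Initial: VV[3]=[0, 0, 0, 0]
Event 1: SEND 3->1: VV[3][3]++ -> VV[3]=[0, 0, 0, 1], msg_vec=[0, 0, 0, 1]; VV[1]=max(VV[1],msg_vec) then VV[1][1]++ -> VV[1]=[0, 1, 0, 1]
Event 2: SEND 2->0: VV[2][2]++ -> VV[2]=[0, 0, 1, 0], msg_vec=[0, 0, 1, 0]; VV[0]=max(VV[0],msg_vec) then VV[0][0]++ -> VV[0]=[1, 0, 1, 0]
Event 3: SEND 0->3: VV[0][0]++ -> VV[0]=[2, 0, 1, 0], msg_vec=[2, 0, 1, 0]; VV[3]=max(VV[3],msg_vec) then VV[3][3]++ -> VV[3]=[2, 0, 1, 2]
Event 4: SEND 2->3: VV[2][2]++ -> VV[2]=[0, 0, 2, 0], msg_vec=[0, 0, 2, 0]; VV[3]=max(VV[3],msg_vec) then VV[3][3]++ -> VV[3]=[2, 0, 2, 3]
Event 5: SEND 3->1: VV[3][3]++ -> VV[3]=[2, 0, 2, 4], msg_vec=[2, 0, 2, 4]; VV[1]=max(VV[1],msg_vec) then VV[1][1]++ -> VV[1]=[2, 2, 2, 4]
Event 1 stamp: [0, 0, 0, 1]
Event 4 stamp: [0, 0, 2, 0]
[0, 0, 0, 1] <= [0, 0, 2, 0]? False. Equal? False. Happens-before: False

Answer: no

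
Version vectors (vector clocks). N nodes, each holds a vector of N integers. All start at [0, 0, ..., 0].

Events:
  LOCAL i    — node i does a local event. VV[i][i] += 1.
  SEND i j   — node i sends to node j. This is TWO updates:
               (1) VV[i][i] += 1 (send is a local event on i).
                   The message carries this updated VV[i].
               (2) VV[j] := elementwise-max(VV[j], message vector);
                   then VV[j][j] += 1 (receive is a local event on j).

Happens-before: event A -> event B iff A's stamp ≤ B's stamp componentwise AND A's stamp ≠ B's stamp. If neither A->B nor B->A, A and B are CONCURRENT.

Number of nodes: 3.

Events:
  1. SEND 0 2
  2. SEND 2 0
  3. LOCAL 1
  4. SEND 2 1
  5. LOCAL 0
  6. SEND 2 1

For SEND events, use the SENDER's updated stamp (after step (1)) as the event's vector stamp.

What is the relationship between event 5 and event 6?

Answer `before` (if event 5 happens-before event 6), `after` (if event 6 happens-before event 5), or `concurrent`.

Answer: concurrent

Derivation:
Initial: VV[0]=[0, 0, 0]
Initial: VV[1]=[0, 0, 0]
Initial: VV[2]=[0, 0, 0]
Event 1: SEND 0->2: VV[0][0]++ -> VV[0]=[1, 0, 0], msg_vec=[1, 0, 0]; VV[2]=max(VV[2],msg_vec) then VV[2][2]++ -> VV[2]=[1, 0, 1]
Event 2: SEND 2->0: VV[2][2]++ -> VV[2]=[1, 0, 2], msg_vec=[1, 0, 2]; VV[0]=max(VV[0],msg_vec) then VV[0][0]++ -> VV[0]=[2, 0, 2]
Event 3: LOCAL 1: VV[1][1]++ -> VV[1]=[0, 1, 0]
Event 4: SEND 2->1: VV[2][2]++ -> VV[2]=[1, 0, 3], msg_vec=[1, 0, 3]; VV[1]=max(VV[1],msg_vec) then VV[1][1]++ -> VV[1]=[1, 2, 3]
Event 5: LOCAL 0: VV[0][0]++ -> VV[0]=[3, 0, 2]
Event 6: SEND 2->1: VV[2][2]++ -> VV[2]=[1, 0, 4], msg_vec=[1, 0, 4]; VV[1]=max(VV[1],msg_vec) then VV[1][1]++ -> VV[1]=[1, 3, 4]
Event 5 stamp: [3, 0, 2]
Event 6 stamp: [1, 0, 4]
[3, 0, 2] <= [1, 0, 4]? False
[1, 0, 4] <= [3, 0, 2]? False
Relation: concurrent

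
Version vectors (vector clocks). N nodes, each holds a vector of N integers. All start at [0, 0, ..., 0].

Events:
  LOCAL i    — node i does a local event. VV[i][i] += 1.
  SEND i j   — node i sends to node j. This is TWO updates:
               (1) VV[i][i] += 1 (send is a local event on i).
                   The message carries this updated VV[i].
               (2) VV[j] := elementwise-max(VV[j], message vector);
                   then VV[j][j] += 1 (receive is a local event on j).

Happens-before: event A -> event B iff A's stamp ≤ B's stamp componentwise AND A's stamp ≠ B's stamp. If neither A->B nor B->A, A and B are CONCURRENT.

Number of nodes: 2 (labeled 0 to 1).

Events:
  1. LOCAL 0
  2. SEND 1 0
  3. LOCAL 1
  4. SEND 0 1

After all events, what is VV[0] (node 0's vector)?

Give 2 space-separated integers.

Initial: VV[0]=[0, 0]
Initial: VV[1]=[0, 0]
Event 1: LOCAL 0: VV[0][0]++ -> VV[0]=[1, 0]
Event 2: SEND 1->0: VV[1][1]++ -> VV[1]=[0, 1], msg_vec=[0, 1]; VV[0]=max(VV[0],msg_vec) then VV[0][0]++ -> VV[0]=[2, 1]
Event 3: LOCAL 1: VV[1][1]++ -> VV[1]=[0, 2]
Event 4: SEND 0->1: VV[0][0]++ -> VV[0]=[3, 1], msg_vec=[3, 1]; VV[1]=max(VV[1],msg_vec) then VV[1][1]++ -> VV[1]=[3, 3]
Final vectors: VV[0]=[3, 1]; VV[1]=[3, 3]

Answer: 3 1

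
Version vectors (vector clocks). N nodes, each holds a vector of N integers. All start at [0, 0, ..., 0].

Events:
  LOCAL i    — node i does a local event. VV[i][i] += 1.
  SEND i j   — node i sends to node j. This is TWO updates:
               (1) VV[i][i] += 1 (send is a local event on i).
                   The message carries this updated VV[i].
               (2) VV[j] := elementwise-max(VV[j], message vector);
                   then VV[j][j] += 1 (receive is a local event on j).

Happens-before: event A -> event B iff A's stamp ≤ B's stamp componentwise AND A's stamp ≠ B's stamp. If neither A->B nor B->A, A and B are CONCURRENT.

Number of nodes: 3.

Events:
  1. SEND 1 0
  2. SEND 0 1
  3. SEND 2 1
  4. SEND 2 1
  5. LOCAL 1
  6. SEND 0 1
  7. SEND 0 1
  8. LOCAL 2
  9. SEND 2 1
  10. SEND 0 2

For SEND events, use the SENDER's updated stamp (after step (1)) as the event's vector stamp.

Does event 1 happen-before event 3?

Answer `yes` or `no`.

Initial: VV[0]=[0, 0, 0]
Initial: VV[1]=[0, 0, 0]
Initial: VV[2]=[0, 0, 0]
Event 1: SEND 1->0: VV[1][1]++ -> VV[1]=[0, 1, 0], msg_vec=[0, 1, 0]; VV[0]=max(VV[0],msg_vec) then VV[0][0]++ -> VV[0]=[1, 1, 0]
Event 2: SEND 0->1: VV[0][0]++ -> VV[0]=[2, 1, 0], msg_vec=[2, 1, 0]; VV[1]=max(VV[1],msg_vec) then VV[1][1]++ -> VV[1]=[2, 2, 0]
Event 3: SEND 2->1: VV[2][2]++ -> VV[2]=[0, 0, 1], msg_vec=[0, 0, 1]; VV[1]=max(VV[1],msg_vec) then VV[1][1]++ -> VV[1]=[2, 3, 1]
Event 4: SEND 2->1: VV[2][2]++ -> VV[2]=[0, 0, 2], msg_vec=[0, 0, 2]; VV[1]=max(VV[1],msg_vec) then VV[1][1]++ -> VV[1]=[2, 4, 2]
Event 5: LOCAL 1: VV[1][1]++ -> VV[1]=[2, 5, 2]
Event 6: SEND 0->1: VV[0][0]++ -> VV[0]=[3, 1, 0], msg_vec=[3, 1, 0]; VV[1]=max(VV[1],msg_vec) then VV[1][1]++ -> VV[1]=[3, 6, 2]
Event 7: SEND 0->1: VV[0][0]++ -> VV[0]=[4, 1, 0], msg_vec=[4, 1, 0]; VV[1]=max(VV[1],msg_vec) then VV[1][1]++ -> VV[1]=[4, 7, 2]
Event 8: LOCAL 2: VV[2][2]++ -> VV[2]=[0, 0, 3]
Event 9: SEND 2->1: VV[2][2]++ -> VV[2]=[0, 0, 4], msg_vec=[0, 0, 4]; VV[1]=max(VV[1],msg_vec) then VV[1][1]++ -> VV[1]=[4, 8, 4]
Event 10: SEND 0->2: VV[0][0]++ -> VV[0]=[5, 1, 0], msg_vec=[5, 1, 0]; VV[2]=max(VV[2],msg_vec) then VV[2][2]++ -> VV[2]=[5, 1, 5]
Event 1 stamp: [0, 1, 0]
Event 3 stamp: [0, 0, 1]
[0, 1, 0] <= [0, 0, 1]? False. Equal? False. Happens-before: False

Answer: no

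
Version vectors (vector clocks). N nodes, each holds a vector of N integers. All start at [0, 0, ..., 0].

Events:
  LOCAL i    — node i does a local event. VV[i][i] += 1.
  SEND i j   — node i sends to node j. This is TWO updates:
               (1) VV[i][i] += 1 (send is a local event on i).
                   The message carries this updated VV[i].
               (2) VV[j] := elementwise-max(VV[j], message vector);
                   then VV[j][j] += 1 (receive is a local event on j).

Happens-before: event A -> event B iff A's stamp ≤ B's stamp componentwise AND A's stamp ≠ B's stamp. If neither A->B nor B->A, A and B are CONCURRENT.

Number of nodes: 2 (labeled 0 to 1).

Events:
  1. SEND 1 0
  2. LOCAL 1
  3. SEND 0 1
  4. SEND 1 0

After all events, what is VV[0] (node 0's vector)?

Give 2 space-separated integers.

Initial: VV[0]=[0, 0]
Initial: VV[1]=[0, 0]
Event 1: SEND 1->0: VV[1][1]++ -> VV[1]=[0, 1], msg_vec=[0, 1]; VV[0]=max(VV[0],msg_vec) then VV[0][0]++ -> VV[0]=[1, 1]
Event 2: LOCAL 1: VV[1][1]++ -> VV[1]=[0, 2]
Event 3: SEND 0->1: VV[0][0]++ -> VV[0]=[2, 1], msg_vec=[2, 1]; VV[1]=max(VV[1],msg_vec) then VV[1][1]++ -> VV[1]=[2, 3]
Event 4: SEND 1->0: VV[1][1]++ -> VV[1]=[2, 4], msg_vec=[2, 4]; VV[0]=max(VV[0],msg_vec) then VV[0][0]++ -> VV[0]=[3, 4]
Final vectors: VV[0]=[3, 4]; VV[1]=[2, 4]

Answer: 3 4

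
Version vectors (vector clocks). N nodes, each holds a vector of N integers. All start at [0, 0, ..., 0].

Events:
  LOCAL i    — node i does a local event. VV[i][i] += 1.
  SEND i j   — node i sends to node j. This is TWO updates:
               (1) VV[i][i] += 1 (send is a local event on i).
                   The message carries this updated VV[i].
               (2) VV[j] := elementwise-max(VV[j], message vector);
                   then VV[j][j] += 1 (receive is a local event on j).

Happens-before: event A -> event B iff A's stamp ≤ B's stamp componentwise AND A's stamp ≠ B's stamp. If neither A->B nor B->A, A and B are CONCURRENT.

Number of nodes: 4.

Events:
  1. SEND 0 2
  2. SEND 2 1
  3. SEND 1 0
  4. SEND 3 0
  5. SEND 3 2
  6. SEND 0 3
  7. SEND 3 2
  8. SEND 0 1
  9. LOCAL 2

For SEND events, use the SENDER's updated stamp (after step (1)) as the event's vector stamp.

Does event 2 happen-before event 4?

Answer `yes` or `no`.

Initial: VV[0]=[0, 0, 0, 0]
Initial: VV[1]=[0, 0, 0, 0]
Initial: VV[2]=[0, 0, 0, 0]
Initial: VV[3]=[0, 0, 0, 0]
Event 1: SEND 0->2: VV[0][0]++ -> VV[0]=[1, 0, 0, 0], msg_vec=[1, 0, 0, 0]; VV[2]=max(VV[2],msg_vec) then VV[2][2]++ -> VV[2]=[1, 0, 1, 0]
Event 2: SEND 2->1: VV[2][2]++ -> VV[2]=[1, 0, 2, 0], msg_vec=[1, 0, 2, 0]; VV[1]=max(VV[1],msg_vec) then VV[1][1]++ -> VV[1]=[1, 1, 2, 0]
Event 3: SEND 1->0: VV[1][1]++ -> VV[1]=[1, 2, 2, 0], msg_vec=[1, 2, 2, 0]; VV[0]=max(VV[0],msg_vec) then VV[0][0]++ -> VV[0]=[2, 2, 2, 0]
Event 4: SEND 3->0: VV[3][3]++ -> VV[3]=[0, 0, 0, 1], msg_vec=[0, 0, 0, 1]; VV[0]=max(VV[0],msg_vec) then VV[0][0]++ -> VV[0]=[3, 2, 2, 1]
Event 5: SEND 3->2: VV[3][3]++ -> VV[3]=[0, 0, 0, 2], msg_vec=[0, 0, 0, 2]; VV[2]=max(VV[2],msg_vec) then VV[2][2]++ -> VV[2]=[1, 0, 3, 2]
Event 6: SEND 0->3: VV[0][0]++ -> VV[0]=[4, 2, 2, 1], msg_vec=[4, 2, 2, 1]; VV[3]=max(VV[3],msg_vec) then VV[3][3]++ -> VV[3]=[4, 2, 2, 3]
Event 7: SEND 3->2: VV[3][3]++ -> VV[3]=[4, 2, 2, 4], msg_vec=[4, 2, 2, 4]; VV[2]=max(VV[2],msg_vec) then VV[2][2]++ -> VV[2]=[4, 2, 4, 4]
Event 8: SEND 0->1: VV[0][0]++ -> VV[0]=[5, 2, 2, 1], msg_vec=[5, 2, 2, 1]; VV[1]=max(VV[1],msg_vec) then VV[1][1]++ -> VV[1]=[5, 3, 2, 1]
Event 9: LOCAL 2: VV[2][2]++ -> VV[2]=[4, 2, 5, 4]
Event 2 stamp: [1, 0, 2, 0]
Event 4 stamp: [0, 0, 0, 1]
[1, 0, 2, 0] <= [0, 0, 0, 1]? False. Equal? False. Happens-before: False

Answer: no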